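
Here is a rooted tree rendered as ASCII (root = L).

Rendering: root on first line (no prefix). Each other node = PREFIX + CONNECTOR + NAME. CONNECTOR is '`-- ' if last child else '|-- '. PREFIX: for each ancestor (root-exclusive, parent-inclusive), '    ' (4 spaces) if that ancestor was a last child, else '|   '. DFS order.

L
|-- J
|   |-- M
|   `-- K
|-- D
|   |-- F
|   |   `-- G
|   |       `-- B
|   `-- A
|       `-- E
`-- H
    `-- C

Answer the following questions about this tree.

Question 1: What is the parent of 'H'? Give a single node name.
Answer: L

Derivation:
Scan adjacency: H appears as child of L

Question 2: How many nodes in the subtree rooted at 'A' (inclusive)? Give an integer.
Answer: 2

Derivation:
Subtree rooted at A contains: A, E
Count = 2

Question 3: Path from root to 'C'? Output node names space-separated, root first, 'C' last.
Walk down from root: L -> H -> C

Answer: L H C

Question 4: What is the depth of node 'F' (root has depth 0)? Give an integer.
Path from root to F: L -> D -> F
Depth = number of edges = 2

Answer: 2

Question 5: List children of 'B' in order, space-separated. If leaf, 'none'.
Node B's children (from adjacency): (leaf)

Answer: none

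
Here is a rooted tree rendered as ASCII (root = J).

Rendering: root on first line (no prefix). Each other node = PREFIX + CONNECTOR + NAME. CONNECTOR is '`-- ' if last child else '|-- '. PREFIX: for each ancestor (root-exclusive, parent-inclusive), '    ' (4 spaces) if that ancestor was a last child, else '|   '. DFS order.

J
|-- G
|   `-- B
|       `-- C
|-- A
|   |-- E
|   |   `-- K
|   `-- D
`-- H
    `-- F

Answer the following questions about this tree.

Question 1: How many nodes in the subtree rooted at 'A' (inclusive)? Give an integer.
Subtree rooted at A contains: A, D, E, K
Count = 4

Answer: 4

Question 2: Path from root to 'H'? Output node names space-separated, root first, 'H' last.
Walk down from root: J -> H

Answer: J H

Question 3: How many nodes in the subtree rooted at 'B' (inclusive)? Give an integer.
Subtree rooted at B contains: B, C
Count = 2

Answer: 2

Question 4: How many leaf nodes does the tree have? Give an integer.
Answer: 4

Derivation:
Leaves (nodes with no children): C, D, F, K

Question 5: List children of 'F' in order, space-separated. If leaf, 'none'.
Node F's children (from adjacency): (leaf)

Answer: none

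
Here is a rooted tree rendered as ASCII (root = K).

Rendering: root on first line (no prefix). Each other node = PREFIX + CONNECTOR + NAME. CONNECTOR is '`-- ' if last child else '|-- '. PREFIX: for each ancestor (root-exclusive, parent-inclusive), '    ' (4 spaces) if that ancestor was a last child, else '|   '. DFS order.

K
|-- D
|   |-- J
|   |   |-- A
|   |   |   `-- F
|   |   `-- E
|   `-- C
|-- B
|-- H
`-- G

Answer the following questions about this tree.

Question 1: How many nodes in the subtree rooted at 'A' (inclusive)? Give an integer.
Subtree rooted at A contains: A, F
Count = 2

Answer: 2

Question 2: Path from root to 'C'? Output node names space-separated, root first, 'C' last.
Walk down from root: K -> D -> C

Answer: K D C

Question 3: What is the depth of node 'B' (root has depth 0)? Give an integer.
Path from root to B: K -> B
Depth = number of edges = 1

Answer: 1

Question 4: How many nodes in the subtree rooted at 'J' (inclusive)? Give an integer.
Subtree rooted at J contains: A, E, F, J
Count = 4

Answer: 4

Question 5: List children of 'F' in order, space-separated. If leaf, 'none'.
Answer: none

Derivation:
Node F's children (from adjacency): (leaf)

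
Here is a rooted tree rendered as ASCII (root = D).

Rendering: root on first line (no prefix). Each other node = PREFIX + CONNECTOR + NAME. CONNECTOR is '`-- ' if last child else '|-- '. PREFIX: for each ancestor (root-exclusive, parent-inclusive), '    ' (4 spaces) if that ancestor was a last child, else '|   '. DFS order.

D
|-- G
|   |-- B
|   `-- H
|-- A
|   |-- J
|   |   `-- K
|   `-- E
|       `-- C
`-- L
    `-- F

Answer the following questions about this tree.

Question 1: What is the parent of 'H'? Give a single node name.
Scan adjacency: H appears as child of G

Answer: G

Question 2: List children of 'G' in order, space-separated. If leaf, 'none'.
Node G's children (from adjacency): B, H

Answer: B H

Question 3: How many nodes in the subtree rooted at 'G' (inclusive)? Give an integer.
Subtree rooted at G contains: B, G, H
Count = 3

Answer: 3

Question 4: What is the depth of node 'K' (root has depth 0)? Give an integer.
Answer: 3

Derivation:
Path from root to K: D -> A -> J -> K
Depth = number of edges = 3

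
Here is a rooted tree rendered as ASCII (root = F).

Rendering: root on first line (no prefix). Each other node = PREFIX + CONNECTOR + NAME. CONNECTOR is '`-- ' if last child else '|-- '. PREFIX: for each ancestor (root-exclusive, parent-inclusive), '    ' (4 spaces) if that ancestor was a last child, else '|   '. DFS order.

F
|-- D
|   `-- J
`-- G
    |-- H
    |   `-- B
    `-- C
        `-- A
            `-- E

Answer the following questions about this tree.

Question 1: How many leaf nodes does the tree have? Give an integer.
Leaves (nodes with no children): B, E, J

Answer: 3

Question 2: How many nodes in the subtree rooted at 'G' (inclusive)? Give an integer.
Subtree rooted at G contains: A, B, C, E, G, H
Count = 6

Answer: 6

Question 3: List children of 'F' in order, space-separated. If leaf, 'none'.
Answer: D G

Derivation:
Node F's children (from adjacency): D, G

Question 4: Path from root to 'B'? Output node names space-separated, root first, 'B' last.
Walk down from root: F -> G -> H -> B

Answer: F G H B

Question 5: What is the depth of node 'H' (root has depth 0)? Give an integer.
Path from root to H: F -> G -> H
Depth = number of edges = 2

Answer: 2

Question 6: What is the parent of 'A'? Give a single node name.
Scan adjacency: A appears as child of C

Answer: C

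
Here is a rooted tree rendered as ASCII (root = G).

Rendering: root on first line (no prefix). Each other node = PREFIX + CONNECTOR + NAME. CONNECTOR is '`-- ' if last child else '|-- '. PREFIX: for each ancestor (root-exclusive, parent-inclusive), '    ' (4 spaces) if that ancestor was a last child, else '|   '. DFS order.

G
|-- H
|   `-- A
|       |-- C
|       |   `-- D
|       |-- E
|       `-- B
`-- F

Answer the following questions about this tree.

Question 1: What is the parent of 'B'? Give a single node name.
Answer: A

Derivation:
Scan adjacency: B appears as child of A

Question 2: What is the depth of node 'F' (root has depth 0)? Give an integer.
Path from root to F: G -> F
Depth = number of edges = 1

Answer: 1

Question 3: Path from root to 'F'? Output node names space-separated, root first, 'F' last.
Walk down from root: G -> F

Answer: G F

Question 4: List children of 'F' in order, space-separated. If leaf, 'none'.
Node F's children (from adjacency): (leaf)

Answer: none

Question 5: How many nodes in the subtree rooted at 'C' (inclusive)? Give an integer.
Subtree rooted at C contains: C, D
Count = 2

Answer: 2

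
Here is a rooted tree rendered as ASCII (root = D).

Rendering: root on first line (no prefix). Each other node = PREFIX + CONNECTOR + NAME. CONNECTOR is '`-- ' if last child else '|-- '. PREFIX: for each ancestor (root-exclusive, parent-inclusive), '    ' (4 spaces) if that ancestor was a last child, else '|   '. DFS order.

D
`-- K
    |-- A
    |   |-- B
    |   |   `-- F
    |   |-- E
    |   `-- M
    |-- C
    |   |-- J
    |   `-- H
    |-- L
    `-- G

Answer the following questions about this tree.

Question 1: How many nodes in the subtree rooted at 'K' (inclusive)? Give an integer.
Answer: 11

Derivation:
Subtree rooted at K contains: A, B, C, E, F, G, H, J, K, L, M
Count = 11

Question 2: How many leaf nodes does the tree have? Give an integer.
Leaves (nodes with no children): E, F, G, H, J, L, M

Answer: 7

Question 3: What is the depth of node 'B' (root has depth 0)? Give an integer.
Path from root to B: D -> K -> A -> B
Depth = number of edges = 3

Answer: 3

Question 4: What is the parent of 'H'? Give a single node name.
Scan adjacency: H appears as child of C

Answer: C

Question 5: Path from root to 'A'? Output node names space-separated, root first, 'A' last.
Walk down from root: D -> K -> A

Answer: D K A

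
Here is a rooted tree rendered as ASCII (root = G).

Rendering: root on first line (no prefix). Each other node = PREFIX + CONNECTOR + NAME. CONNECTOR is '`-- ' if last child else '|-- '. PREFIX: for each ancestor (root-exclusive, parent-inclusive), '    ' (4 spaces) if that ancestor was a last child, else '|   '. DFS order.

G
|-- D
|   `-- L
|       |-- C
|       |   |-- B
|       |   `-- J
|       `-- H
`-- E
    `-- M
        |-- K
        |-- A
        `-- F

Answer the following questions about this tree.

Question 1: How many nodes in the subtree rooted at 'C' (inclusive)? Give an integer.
Answer: 3

Derivation:
Subtree rooted at C contains: B, C, J
Count = 3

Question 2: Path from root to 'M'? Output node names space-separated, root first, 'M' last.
Walk down from root: G -> E -> M

Answer: G E M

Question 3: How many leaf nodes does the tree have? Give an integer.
Leaves (nodes with no children): A, B, F, H, J, K

Answer: 6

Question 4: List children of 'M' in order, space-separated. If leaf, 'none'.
Node M's children (from adjacency): K, A, F

Answer: K A F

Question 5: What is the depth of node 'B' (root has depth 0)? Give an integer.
Path from root to B: G -> D -> L -> C -> B
Depth = number of edges = 4

Answer: 4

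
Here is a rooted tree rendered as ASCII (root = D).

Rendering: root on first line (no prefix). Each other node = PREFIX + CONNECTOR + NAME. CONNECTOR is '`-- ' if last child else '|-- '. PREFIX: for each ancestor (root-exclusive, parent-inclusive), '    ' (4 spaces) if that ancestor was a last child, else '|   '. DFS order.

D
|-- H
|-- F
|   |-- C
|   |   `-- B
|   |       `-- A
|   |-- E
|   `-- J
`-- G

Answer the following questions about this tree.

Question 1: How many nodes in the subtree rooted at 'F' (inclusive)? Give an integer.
Subtree rooted at F contains: A, B, C, E, F, J
Count = 6

Answer: 6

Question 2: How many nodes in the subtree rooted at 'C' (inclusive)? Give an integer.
Answer: 3

Derivation:
Subtree rooted at C contains: A, B, C
Count = 3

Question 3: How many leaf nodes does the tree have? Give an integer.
Leaves (nodes with no children): A, E, G, H, J

Answer: 5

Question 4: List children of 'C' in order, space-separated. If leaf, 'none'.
Answer: B

Derivation:
Node C's children (from adjacency): B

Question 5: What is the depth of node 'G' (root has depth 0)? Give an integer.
Answer: 1

Derivation:
Path from root to G: D -> G
Depth = number of edges = 1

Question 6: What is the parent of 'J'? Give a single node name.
Scan adjacency: J appears as child of F

Answer: F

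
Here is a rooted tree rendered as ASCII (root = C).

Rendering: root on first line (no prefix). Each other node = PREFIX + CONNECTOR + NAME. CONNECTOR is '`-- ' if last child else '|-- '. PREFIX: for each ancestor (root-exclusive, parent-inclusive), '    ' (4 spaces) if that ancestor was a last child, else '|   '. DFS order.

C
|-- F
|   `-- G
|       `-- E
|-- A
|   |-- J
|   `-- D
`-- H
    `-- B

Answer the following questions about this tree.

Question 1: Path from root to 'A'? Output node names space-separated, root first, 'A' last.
Walk down from root: C -> A

Answer: C A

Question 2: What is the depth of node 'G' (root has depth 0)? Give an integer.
Path from root to G: C -> F -> G
Depth = number of edges = 2

Answer: 2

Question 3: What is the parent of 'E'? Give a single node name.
Scan adjacency: E appears as child of G

Answer: G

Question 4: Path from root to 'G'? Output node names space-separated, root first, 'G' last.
Walk down from root: C -> F -> G

Answer: C F G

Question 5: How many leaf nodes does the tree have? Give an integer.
Leaves (nodes with no children): B, D, E, J

Answer: 4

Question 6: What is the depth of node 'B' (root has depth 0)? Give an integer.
Path from root to B: C -> H -> B
Depth = number of edges = 2

Answer: 2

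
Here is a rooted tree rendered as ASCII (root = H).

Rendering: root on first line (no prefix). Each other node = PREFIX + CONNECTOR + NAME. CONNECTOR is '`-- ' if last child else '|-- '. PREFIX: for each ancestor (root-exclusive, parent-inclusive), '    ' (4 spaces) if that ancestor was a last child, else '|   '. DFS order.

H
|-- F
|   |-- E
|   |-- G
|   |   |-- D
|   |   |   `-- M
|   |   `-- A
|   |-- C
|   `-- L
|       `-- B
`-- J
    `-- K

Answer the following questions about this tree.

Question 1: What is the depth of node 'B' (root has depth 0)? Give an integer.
Answer: 3

Derivation:
Path from root to B: H -> F -> L -> B
Depth = number of edges = 3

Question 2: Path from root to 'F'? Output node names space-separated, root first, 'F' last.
Answer: H F

Derivation:
Walk down from root: H -> F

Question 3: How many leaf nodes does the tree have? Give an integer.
Leaves (nodes with no children): A, B, C, E, K, M

Answer: 6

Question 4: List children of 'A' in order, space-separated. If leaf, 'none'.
Answer: none

Derivation:
Node A's children (from adjacency): (leaf)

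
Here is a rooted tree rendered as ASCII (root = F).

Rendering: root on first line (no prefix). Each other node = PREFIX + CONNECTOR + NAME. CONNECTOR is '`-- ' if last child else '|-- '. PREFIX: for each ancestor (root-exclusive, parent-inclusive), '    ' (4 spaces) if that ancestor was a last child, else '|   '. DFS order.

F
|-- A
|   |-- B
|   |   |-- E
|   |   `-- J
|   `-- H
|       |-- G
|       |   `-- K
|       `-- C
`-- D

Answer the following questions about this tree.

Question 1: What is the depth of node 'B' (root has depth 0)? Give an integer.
Path from root to B: F -> A -> B
Depth = number of edges = 2

Answer: 2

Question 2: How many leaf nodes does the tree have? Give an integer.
Leaves (nodes with no children): C, D, E, J, K

Answer: 5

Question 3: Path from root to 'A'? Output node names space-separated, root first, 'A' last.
Answer: F A

Derivation:
Walk down from root: F -> A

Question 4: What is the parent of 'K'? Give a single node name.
Answer: G

Derivation:
Scan adjacency: K appears as child of G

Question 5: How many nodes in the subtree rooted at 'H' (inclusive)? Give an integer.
Answer: 4

Derivation:
Subtree rooted at H contains: C, G, H, K
Count = 4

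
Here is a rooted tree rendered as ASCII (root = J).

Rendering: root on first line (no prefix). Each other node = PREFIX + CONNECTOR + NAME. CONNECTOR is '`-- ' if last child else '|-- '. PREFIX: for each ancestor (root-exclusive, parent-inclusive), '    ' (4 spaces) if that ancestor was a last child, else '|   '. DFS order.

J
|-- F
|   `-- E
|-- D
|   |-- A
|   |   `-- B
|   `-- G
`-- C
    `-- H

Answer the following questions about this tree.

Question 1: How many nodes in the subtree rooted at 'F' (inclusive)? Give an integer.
Answer: 2

Derivation:
Subtree rooted at F contains: E, F
Count = 2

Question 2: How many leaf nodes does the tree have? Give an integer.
Answer: 4

Derivation:
Leaves (nodes with no children): B, E, G, H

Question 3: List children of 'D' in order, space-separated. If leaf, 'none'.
Node D's children (from adjacency): A, G

Answer: A G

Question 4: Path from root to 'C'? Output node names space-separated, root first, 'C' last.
Walk down from root: J -> C

Answer: J C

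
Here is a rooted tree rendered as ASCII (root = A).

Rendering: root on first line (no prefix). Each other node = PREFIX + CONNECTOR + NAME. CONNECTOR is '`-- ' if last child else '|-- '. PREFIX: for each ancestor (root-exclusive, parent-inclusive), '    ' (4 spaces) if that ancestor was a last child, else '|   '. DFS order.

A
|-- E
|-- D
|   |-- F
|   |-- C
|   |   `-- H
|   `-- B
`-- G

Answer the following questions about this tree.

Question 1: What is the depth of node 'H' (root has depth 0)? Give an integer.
Answer: 3

Derivation:
Path from root to H: A -> D -> C -> H
Depth = number of edges = 3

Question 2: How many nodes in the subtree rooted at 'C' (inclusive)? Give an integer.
Subtree rooted at C contains: C, H
Count = 2

Answer: 2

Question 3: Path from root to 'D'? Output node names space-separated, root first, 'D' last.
Walk down from root: A -> D

Answer: A D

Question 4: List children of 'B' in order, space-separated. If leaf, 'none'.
Answer: none

Derivation:
Node B's children (from adjacency): (leaf)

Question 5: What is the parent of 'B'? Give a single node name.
Answer: D

Derivation:
Scan adjacency: B appears as child of D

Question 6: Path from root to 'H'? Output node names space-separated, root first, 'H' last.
Answer: A D C H

Derivation:
Walk down from root: A -> D -> C -> H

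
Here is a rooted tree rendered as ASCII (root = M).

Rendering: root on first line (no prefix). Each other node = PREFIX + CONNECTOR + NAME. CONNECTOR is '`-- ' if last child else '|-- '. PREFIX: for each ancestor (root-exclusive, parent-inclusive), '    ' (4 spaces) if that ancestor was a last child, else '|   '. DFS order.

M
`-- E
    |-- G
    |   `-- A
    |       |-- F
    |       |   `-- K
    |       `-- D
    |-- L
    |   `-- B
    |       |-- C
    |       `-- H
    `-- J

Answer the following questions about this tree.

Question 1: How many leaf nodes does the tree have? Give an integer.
Answer: 5

Derivation:
Leaves (nodes with no children): C, D, H, J, K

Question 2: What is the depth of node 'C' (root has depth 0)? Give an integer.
Answer: 4

Derivation:
Path from root to C: M -> E -> L -> B -> C
Depth = number of edges = 4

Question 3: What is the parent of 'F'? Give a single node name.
Answer: A

Derivation:
Scan adjacency: F appears as child of A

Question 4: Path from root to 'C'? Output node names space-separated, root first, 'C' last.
Walk down from root: M -> E -> L -> B -> C

Answer: M E L B C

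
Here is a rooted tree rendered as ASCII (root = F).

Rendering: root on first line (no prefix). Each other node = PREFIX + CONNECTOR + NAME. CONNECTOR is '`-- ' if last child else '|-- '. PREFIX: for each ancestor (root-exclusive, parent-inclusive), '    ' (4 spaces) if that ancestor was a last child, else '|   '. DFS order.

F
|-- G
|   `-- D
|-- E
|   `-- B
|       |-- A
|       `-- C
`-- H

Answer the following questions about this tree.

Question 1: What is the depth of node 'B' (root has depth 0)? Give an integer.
Path from root to B: F -> E -> B
Depth = number of edges = 2

Answer: 2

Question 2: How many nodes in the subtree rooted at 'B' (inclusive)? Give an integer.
Answer: 3

Derivation:
Subtree rooted at B contains: A, B, C
Count = 3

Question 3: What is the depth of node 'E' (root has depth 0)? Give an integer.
Path from root to E: F -> E
Depth = number of edges = 1

Answer: 1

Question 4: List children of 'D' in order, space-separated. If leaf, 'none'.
Answer: none

Derivation:
Node D's children (from adjacency): (leaf)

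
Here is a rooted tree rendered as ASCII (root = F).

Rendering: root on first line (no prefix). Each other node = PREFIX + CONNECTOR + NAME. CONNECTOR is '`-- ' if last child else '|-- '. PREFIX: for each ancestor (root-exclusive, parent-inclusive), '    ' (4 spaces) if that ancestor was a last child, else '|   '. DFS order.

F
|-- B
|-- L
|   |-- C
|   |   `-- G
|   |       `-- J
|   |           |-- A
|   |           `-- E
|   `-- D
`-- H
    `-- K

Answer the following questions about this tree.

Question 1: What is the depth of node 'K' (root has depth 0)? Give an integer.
Path from root to K: F -> H -> K
Depth = number of edges = 2

Answer: 2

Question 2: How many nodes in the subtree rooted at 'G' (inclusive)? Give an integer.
Subtree rooted at G contains: A, E, G, J
Count = 4

Answer: 4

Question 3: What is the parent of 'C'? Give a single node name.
Scan adjacency: C appears as child of L

Answer: L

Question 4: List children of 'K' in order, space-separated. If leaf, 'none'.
Answer: none

Derivation:
Node K's children (from adjacency): (leaf)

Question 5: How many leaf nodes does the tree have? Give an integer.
Leaves (nodes with no children): A, B, D, E, K

Answer: 5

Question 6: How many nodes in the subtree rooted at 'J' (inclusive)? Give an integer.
Subtree rooted at J contains: A, E, J
Count = 3

Answer: 3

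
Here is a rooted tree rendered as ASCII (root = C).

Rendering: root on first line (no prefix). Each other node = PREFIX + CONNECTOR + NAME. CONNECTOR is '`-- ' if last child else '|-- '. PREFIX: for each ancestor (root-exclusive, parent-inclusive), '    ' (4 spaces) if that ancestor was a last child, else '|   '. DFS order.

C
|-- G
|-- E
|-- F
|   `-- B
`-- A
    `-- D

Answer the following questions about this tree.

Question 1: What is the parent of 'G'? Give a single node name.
Answer: C

Derivation:
Scan adjacency: G appears as child of C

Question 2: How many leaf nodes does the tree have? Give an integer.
Answer: 4

Derivation:
Leaves (nodes with no children): B, D, E, G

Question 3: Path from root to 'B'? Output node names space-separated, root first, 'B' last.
Walk down from root: C -> F -> B

Answer: C F B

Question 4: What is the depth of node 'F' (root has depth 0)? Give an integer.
Path from root to F: C -> F
Depth = number of edges = 1

Answer: 1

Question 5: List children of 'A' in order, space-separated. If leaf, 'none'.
Node A's children (from adjacency): D

Answer: D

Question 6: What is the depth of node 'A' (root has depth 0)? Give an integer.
Path from root to A: C -> A
Depth = number of edges = 1

Answer: 1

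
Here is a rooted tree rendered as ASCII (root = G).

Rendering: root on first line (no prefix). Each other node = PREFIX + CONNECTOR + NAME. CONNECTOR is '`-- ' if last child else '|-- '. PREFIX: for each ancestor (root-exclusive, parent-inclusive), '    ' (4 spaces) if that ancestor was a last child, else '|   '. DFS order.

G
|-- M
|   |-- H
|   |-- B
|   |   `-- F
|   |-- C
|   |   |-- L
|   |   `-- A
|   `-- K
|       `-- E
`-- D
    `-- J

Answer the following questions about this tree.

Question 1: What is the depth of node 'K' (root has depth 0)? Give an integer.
Answer: 2

Derivation:
Path from root to K: G -> M -> K
Depth = number of edges = 2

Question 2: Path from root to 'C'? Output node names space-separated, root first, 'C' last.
Answer: G M C

Derivation:
Walk down from root: G -> M -> C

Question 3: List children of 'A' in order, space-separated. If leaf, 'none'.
Node A's children (from adjacency): (leaf)

Answer: none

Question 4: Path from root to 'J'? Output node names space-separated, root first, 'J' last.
Answer: G D J

Derivation:
Walk down from root: G -> D -> J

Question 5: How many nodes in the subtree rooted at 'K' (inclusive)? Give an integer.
Subtree rooted at K contains: E, K
Count = 2

Answer: 2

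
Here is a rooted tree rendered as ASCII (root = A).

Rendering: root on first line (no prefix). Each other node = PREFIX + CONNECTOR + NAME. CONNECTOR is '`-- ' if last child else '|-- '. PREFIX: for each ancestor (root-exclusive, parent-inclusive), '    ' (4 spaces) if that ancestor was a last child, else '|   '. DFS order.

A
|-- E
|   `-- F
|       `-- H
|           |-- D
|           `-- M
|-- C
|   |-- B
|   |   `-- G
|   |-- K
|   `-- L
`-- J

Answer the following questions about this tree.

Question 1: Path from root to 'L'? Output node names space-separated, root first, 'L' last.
Walk down from root: A -> C -> L

Answer: A C L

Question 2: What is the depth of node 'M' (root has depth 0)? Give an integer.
Path from root to M: A -> E -> F -> H -> M
Depth = number of edges = 4

Answer: 4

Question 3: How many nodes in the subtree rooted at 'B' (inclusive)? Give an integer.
Answer: 2

Derivation:
Subtree rooted at B contains: B, G
Count = 2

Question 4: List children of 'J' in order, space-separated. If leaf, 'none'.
Answer: none

Derivation:
Node J's children (from adjacency): (leaf)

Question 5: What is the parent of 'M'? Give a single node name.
Answer: H

Derivation:
Scan adjacency: M appears as child of H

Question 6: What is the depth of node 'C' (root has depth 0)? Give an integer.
Answer: 1

Derivation:
Path from root to C: A -> C
Depth = number of edges = 1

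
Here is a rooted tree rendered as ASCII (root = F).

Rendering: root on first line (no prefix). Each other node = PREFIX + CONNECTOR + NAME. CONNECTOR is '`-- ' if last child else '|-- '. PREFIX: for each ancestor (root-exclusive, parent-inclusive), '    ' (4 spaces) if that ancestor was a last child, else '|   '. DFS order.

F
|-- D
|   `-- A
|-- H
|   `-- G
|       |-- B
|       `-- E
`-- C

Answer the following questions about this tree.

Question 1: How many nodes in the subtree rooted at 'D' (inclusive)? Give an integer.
Answer: 2

Derivation:
Subtree rooted at D contains: A, D
Count = 2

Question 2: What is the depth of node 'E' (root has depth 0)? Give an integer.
Path from root to E: F -> H -> G -> E
Depth = number of edges = 3

Answer: 3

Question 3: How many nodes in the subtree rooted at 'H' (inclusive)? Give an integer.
Answer: 4

Derivation:
Subtree rooted at H contains: B, E, G, H
Count = 4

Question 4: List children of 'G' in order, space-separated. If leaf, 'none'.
Answer: B E

Derivation:
Node G's children (from adjacency): B, E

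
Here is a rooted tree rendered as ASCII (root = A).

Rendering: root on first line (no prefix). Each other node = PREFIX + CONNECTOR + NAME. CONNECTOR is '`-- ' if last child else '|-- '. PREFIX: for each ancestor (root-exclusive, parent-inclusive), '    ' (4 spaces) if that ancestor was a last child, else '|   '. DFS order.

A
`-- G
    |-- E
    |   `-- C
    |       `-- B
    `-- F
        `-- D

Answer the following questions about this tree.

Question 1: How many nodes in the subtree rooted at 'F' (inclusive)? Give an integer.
Subtree rooted at F contains: D, F
Count = 2

Answer: 2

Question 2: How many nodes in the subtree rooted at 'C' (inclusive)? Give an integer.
Answer: 2

Derivation:
Subtree rooted at C contains: B, C
Count = 2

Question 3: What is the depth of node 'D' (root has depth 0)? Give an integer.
Path from root to D: A -> G -> F -> D
Depth = number of edges = 3

Answer: 3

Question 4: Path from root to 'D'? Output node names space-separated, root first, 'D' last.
Answer: A G F D

Derivation:
Walk down from root: A -> G -> F -> D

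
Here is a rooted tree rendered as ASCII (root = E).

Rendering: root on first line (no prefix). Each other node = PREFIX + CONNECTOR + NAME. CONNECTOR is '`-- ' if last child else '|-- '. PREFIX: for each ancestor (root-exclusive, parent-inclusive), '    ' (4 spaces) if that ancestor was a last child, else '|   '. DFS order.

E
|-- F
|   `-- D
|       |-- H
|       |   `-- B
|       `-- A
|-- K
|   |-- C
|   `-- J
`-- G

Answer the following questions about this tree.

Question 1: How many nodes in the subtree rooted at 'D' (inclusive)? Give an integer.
Subtree rooted at D contains: A, B, D, H
Count = 4

Answer: 4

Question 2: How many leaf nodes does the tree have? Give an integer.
Answer: 5

Derivation:
Leaves (nodes with no children): A, B, C, G, J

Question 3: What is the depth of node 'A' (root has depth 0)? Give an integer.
Answer: 3

Derivation:
Path from root to A: E -> F -> D -> A
Depth = number of edges = 3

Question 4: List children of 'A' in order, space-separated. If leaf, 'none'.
Answer: none

Derivation:
Node A's children (from adjacency): (leaf)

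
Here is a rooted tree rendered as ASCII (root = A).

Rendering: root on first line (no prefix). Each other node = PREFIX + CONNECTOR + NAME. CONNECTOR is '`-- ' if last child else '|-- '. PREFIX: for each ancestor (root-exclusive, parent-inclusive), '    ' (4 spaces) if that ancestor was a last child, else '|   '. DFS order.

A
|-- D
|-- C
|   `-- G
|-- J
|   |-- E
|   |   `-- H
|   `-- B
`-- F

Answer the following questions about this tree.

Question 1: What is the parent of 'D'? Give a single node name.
Answer: A

Derivation:
Scan adjacency: D appears as child of A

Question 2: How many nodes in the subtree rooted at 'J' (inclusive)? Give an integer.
Subtree rooted at J contains: B, E, H, J
Count = 4

Answer: 4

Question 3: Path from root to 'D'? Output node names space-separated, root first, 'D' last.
Walk down from root: A -> D

Answer: A D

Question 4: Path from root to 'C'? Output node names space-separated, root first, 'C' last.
Walk down from root: A -> C

Answer: A C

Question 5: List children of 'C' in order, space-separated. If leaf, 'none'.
Answer: G

Derivation:
Node C's children (from adjacency): G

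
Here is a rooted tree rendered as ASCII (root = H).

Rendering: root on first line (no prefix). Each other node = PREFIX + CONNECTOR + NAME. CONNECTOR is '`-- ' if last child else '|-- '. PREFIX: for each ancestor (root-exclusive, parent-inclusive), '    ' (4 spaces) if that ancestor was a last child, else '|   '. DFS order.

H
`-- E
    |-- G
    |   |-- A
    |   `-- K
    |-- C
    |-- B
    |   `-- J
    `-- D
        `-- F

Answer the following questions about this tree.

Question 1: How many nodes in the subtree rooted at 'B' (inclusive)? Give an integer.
Subtree rooted at B contains: B, J
Count = 2

Answer: 2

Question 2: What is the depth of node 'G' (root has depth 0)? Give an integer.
Answer: 2

Derivation:
Path from root to G: H -> E -> G
Depth = number of edges = 2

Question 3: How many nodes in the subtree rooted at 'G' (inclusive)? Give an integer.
Answer: 3

Derivation:
Subtree rooted at G contains: A, G, K
Count = 3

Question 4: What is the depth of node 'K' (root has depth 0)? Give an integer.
Answer: 3

Derivation:
Path from root to K: H -> E -> G -> K
Depth = number of edges = 3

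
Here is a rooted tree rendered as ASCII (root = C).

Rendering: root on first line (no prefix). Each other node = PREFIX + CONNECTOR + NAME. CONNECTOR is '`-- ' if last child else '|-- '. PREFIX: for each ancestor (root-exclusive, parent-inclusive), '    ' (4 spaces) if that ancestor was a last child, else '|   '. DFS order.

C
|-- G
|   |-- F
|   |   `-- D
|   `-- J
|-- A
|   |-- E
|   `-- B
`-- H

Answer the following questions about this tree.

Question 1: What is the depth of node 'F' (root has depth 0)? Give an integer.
Answer: 2

Derivation:
Path from root to F: C -> G -> F
Depth = number of edges = 2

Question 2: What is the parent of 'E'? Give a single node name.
Scan adjacency: E appears as child of A

Answer: A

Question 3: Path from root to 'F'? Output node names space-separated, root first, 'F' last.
Answer: C G F

Derivation:
Walk down from root: C -> G -> F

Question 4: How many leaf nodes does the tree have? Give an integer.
Answer: 5

Derivation:
Leaves (nodes with no children): B, D, E, H, J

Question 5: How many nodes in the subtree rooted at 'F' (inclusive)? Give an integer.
Answer: 2

Derivation:
Subtree rooted at F contains: D, F
Count = 2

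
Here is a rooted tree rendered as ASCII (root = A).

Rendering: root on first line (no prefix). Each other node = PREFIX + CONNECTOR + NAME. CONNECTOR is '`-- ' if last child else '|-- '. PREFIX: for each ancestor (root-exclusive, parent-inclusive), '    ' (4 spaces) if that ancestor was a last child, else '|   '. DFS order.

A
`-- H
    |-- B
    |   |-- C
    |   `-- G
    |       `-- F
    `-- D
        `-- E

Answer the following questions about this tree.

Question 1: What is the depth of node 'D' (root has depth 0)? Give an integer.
Answer: 2

Derivation:
Path from root to D: A -> H -> D
Depth = number of edges = 2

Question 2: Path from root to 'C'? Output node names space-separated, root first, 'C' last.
Walk down from root: A -> H -> B -> C

Answer: A H B C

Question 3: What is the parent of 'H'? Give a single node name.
Scan adjacency: H appears as child of A

Answer: A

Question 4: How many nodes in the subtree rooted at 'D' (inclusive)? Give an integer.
Answer: 2

Derivation:
Subtree rooted at D contains: D, E
Count = 2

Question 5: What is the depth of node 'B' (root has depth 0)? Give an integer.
Answer: 2

Derivation:
Path from root to B: A -> H -> B
Depth = number of edges = 2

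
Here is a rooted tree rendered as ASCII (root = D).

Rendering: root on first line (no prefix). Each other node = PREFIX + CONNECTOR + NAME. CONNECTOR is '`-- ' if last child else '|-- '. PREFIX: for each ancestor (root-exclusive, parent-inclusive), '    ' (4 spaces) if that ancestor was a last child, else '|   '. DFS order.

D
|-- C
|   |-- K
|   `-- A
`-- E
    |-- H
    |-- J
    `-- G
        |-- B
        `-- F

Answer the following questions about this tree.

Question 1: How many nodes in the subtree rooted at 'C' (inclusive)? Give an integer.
Subtree rooted at C contains: A, C, K
Count = 3

Answer: 3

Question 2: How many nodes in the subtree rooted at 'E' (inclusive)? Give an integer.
Subtree rooted at E contains: B, E, F, G, H, J
Count = 6

Answer: 6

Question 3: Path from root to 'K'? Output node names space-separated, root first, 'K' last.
Walk down from root: D -> C -> K

Answer: D C K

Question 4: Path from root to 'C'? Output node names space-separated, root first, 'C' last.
Answer: D C

Derivation:
Walk down from root: D -> C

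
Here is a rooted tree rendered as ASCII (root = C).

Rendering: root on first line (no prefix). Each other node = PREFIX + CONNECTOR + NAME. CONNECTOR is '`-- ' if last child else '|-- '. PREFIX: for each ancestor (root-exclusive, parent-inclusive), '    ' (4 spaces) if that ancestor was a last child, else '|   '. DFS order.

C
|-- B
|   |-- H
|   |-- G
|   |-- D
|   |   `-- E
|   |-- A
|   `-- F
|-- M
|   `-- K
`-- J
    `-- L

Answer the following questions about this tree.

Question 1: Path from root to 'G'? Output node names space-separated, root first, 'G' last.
Walk down from root: C -> B -> G

Answer: C B G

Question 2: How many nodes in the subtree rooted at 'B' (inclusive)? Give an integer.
Answer: 7

Derivation:
Subtree rooted at B contains: A, B, D, E, F, G, H
Count = 7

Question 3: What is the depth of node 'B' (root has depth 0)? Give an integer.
Path from root to B: C -> B
Depth = number of edges = 1

Answer: 1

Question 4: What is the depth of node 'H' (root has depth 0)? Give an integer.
Answer: 2

Derivation:
Path from root to H: C -> B -> H
Depth = number of edges = 2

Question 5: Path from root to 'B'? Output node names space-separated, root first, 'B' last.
Answer: C B

Derivation:
Walk down from root: C -> B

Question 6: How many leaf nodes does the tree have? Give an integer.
Answer: 7

Derivation:
Leaves (nodes with no children): A, E, F, G, H, K, L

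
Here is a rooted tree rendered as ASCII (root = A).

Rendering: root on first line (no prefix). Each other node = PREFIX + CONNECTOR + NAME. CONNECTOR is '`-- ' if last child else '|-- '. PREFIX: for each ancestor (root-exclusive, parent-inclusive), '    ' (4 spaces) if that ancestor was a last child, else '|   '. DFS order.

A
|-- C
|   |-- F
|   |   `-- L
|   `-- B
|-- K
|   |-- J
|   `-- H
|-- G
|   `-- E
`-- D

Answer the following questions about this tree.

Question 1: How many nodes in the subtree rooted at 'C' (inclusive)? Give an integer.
Answer: 4

Derivation:
Subtree rooted at C contains: B, C, F, L
Count = 4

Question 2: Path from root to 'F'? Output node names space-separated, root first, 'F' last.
Answer: A C F

Derivation:
Walk down from root: A -> C -> F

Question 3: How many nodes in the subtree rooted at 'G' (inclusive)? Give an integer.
Subtree rooted at G contains: E, G
Count = 2

Answer: 2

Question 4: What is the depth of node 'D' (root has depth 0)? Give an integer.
Answer: 1

Derivation:
Path from root to D: A -> D
Depth = number of edges = 1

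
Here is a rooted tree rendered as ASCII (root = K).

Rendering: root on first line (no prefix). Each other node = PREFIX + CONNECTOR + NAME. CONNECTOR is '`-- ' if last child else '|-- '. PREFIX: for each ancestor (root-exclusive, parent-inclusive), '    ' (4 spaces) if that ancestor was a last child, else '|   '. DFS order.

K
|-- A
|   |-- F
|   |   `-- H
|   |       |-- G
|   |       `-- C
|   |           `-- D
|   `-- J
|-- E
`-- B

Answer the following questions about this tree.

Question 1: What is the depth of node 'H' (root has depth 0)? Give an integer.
Answer: 3

Derivation:
Path from root to H: K -> A -> F -> H
Depth = number of edges = 3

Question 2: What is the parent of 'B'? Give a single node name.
Answer: K

Derivation:
Scan adjacency: B appears as child of K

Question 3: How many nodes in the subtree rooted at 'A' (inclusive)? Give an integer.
Subtree rooted at A contains: A, C, D, F, G, H, J
Count = 7

Answer: 7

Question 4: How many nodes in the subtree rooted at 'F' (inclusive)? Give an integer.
Subtree rooted at F contains: C, D, F, G, H
Count = 5

Answer: 5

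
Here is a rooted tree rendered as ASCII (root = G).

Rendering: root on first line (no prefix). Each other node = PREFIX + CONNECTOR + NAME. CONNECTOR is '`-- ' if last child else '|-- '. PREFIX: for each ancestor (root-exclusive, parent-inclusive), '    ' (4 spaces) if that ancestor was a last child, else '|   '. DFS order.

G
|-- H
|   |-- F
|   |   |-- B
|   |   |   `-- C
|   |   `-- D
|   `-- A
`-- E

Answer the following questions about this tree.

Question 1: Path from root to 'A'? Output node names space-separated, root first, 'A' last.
Walk down from root: G -> H -> A

Answer: G H A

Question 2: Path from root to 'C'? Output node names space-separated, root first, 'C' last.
Answer: G H F B C

Derivation:
Walk down from root: G -> H -> F -> B -> C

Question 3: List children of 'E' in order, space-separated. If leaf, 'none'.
Answer: none

Derivation:
Node E's children (from adjacency): (leaf)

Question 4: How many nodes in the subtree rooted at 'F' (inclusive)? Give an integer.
Answer: 4

Derivation:
Subtree rooted at F contains: B, C, D, F
Count = 4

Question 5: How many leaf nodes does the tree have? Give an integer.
Leaves (nodes with no children): A, C, D, E

Answer: 4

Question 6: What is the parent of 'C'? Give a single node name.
Answer: B

Derivation:
Scan adjacency: C appears as child of B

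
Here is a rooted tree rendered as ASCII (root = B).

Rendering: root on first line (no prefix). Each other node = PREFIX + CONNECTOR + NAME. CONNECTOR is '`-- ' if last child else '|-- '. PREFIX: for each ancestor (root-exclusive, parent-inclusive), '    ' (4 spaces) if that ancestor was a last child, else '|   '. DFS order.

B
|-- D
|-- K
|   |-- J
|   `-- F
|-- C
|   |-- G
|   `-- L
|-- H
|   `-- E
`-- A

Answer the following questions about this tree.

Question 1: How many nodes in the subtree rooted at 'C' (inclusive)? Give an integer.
Subtree rooted at C contains: C, G, L
Count = 3

Answer: 3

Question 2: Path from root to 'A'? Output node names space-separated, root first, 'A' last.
Walk down from root: B -> A

Answer: B A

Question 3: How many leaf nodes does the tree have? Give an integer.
Answer: 7

Derivation:
Leaves (nodes with no children): A, D, E, F, G, J, L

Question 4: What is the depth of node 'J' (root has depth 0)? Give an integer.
Answer: 2

Derivation:
Path from root to J: B -> K -> J
Depth = number of edges = 2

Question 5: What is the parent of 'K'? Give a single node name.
Answer: B

Derivation:
Scan adjacency: K appears as child of B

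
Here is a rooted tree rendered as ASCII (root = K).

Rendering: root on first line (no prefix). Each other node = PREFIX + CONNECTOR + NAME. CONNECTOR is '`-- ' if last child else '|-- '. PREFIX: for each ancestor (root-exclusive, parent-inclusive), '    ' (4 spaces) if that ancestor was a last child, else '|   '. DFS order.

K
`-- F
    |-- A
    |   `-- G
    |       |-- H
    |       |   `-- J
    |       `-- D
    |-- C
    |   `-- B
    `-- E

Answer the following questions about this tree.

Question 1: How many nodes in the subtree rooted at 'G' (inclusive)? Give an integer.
Answer: 4

Derivation:
Subtree rooted at G contains: D, G, H, J
Count = 4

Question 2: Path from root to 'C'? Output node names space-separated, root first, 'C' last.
Walk down from root: K -> F -> C

Answer: K F C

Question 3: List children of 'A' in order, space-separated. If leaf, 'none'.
Answer: G

Derivation:
Node A's children (from adjacency): G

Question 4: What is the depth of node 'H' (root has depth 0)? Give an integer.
Answer: 4

Derivation:
Path from root to H: K -> F -> A -> G -> H
Depth = number of edges = 4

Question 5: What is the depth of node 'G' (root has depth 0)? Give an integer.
Answer: 3

Derivation:
Path from root to G: K -> F -> A -> G
Depth = number of edges = 3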